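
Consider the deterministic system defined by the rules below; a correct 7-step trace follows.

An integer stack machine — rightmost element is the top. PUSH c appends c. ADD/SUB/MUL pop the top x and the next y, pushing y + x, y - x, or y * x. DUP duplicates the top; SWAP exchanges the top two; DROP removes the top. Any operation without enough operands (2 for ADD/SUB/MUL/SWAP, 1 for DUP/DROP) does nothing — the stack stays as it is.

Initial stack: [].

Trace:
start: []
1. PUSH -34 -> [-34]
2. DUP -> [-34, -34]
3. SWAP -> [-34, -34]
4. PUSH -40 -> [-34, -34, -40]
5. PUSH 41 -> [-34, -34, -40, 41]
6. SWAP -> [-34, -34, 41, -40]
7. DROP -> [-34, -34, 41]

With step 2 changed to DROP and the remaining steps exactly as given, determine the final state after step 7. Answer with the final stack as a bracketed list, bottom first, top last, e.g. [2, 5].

(re-executing from step 2 with the substitution; state before step 2: [-34])
2. DROP -> []
3. SWAP -> []
4. PUSH -40 -> [-40]
5. PUSH 41 -> [-40, 41]
6. SWAP -> [41, -40]
7. DROP -> [41]

[41]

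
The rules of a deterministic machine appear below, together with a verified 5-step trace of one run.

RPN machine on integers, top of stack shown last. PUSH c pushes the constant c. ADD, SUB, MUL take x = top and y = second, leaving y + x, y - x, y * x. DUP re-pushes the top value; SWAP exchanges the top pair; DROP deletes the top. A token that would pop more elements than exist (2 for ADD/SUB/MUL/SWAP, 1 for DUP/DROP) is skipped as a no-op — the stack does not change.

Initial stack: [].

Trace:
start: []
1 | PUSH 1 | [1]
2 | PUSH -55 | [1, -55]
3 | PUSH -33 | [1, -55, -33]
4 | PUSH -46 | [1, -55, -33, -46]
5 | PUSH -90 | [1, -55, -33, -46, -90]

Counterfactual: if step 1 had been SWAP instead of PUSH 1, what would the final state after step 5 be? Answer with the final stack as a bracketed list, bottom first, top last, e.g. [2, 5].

[-55, -33, -46, -90]

(re-executing from step 1 with the substitution; state before step 1: [])
1 | SWAP | []
2 | PUSH -55 | [-55]
3 | PUSH -33 | [-55, -33]
4 | PUSH -46 | [-55, -33, -46]
5 | PUSH -90 | [-55, -33, -46, -90]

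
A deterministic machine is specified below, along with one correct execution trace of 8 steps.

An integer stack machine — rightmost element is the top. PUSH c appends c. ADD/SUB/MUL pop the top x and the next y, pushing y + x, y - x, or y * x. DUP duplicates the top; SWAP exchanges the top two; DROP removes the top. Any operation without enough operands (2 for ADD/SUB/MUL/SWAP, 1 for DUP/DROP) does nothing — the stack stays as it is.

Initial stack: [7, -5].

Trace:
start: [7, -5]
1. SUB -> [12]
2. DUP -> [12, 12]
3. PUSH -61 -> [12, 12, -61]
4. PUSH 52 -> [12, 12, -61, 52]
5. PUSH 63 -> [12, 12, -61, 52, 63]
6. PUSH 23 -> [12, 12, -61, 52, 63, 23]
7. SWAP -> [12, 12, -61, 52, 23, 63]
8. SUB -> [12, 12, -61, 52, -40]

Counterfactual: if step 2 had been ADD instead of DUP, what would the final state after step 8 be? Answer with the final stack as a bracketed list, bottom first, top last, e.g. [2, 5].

(re-executing from step 2 with the substitution; state before step 2: [12])
2. ADD -> [12]
3. PUSH -61 -> [12, -61]
4. PUSH 52 -> [12, -61, 52]
5. PUSH 63 -> [12, -61, 52, 63]
6. PUSH 23 -> [12, -61, 52, 63, 23]
7. SWAP -> [12, -61, 52, 23, 63]
8. SUB -> [12, -61, 52, -40]

[12, -61, 52, -40]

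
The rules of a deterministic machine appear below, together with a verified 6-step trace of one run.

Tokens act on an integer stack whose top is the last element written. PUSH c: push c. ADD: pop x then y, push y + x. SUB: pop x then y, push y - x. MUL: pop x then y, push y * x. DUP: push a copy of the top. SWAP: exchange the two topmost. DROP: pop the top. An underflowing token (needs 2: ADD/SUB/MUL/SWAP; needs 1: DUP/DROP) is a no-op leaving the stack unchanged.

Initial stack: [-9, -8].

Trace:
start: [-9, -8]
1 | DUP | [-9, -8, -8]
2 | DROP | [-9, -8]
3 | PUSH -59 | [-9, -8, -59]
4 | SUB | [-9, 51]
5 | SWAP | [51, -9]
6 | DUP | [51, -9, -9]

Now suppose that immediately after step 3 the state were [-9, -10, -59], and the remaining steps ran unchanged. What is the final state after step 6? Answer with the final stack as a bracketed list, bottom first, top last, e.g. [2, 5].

[49, -9, -9]

state after step 3 := [-9, -10, -59]
4 | SUB | [-9, 49]
5 | SWAP | [49, -9]
6 | DUP | [49, -9, -9]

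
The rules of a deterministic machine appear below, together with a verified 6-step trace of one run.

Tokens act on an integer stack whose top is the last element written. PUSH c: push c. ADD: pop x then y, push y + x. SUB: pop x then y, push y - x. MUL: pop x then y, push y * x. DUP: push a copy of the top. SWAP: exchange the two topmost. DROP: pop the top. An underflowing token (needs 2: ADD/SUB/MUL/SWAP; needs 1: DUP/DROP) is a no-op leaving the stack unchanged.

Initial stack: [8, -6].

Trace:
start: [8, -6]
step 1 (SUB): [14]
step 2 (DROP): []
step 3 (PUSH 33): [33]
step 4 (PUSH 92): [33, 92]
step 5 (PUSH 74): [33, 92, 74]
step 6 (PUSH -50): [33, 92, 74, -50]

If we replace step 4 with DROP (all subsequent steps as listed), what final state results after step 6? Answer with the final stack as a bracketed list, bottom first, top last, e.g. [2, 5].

[74, -50]

(re-executing from step 4 with the substitution; state before step 4: [33])
step 4 (DROP): []
step 5 (PUSH 74): [74]
step 6 (PUSH -50): [74, -50]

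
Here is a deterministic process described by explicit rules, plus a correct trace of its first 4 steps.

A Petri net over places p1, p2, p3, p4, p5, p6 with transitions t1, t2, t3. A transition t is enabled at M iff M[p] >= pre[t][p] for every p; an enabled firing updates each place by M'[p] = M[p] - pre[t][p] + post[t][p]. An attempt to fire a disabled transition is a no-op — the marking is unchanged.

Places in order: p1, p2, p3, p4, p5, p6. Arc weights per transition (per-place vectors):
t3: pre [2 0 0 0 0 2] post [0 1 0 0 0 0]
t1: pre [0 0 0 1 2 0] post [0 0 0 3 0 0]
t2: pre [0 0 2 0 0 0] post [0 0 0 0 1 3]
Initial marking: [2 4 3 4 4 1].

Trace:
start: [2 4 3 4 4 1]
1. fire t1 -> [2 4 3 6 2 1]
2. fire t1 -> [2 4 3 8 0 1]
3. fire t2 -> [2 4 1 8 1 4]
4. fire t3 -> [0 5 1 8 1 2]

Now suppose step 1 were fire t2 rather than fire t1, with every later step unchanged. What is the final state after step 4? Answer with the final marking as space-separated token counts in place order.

(re-executing from step 1 with the substitution; state before step 1: [2 4 3 4 4 1])
1. fire t2 -> [2 4 1 4 5 4]
2. fire t1 -> [2 4 1 6 3 4]
3. fire t2 -> [2 4 1 6 3 4]
4. fire t3 -> [0 5 1 6 3 2]

0 5 1 6 3 2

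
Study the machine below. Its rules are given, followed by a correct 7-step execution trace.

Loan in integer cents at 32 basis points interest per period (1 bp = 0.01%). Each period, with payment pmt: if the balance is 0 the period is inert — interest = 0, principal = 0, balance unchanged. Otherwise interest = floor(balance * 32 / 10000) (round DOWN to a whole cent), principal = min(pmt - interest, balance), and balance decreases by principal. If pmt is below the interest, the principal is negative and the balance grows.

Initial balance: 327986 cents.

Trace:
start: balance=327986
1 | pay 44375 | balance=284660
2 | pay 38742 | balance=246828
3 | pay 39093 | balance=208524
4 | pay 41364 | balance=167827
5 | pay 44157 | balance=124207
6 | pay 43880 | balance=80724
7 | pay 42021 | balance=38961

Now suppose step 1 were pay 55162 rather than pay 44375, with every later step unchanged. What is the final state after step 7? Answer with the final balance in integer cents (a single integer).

(re-executing from step 1 with the substitution; state before step 1: balance=327986)
1 | pay 55162 | balance=273873
2 | pay 38742 | balance=236007
3 | pay 39093 | balance=197669
4 | pay 41364 | balance=156937
5 | pay 44157 | balance=113282
6 | pay 43880 | balance=69764
7 | pay 42021 | balance=27966

27966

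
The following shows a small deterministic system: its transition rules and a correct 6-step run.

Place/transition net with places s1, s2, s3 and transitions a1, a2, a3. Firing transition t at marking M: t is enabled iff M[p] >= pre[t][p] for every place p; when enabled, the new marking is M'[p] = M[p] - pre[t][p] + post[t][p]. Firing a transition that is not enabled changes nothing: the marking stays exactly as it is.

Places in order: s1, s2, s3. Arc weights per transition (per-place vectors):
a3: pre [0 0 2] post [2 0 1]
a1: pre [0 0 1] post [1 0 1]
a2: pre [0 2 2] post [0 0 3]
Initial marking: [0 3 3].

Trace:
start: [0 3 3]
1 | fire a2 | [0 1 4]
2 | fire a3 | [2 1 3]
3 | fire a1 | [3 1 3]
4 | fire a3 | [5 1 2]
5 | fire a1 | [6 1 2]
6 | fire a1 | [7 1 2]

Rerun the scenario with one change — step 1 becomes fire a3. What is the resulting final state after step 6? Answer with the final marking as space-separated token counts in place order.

7 3 1

(re-executing from step 1 with the substitution; state before step 1: [0 3 3])
1 | fire a3 | [2 3 2]
2 | fire a3 | [4 3 1]
3 | fire a1 | [5 3 1]
4 | fire a3 | [5 3 1]
5 | fire a1 | [6 3 1]
6 | fire a1 | [7 3 1]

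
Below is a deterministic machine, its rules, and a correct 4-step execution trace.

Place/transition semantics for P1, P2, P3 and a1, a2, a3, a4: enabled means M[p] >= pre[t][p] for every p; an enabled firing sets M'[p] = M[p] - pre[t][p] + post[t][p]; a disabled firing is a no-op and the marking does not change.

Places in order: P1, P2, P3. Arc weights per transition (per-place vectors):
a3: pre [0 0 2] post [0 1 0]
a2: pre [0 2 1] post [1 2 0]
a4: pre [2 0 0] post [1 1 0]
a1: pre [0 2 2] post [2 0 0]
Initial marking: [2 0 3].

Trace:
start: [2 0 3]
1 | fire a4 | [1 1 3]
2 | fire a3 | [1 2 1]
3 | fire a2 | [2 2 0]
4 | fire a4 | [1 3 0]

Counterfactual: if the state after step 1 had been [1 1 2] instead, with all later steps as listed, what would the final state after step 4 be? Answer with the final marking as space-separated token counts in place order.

1 2 0

state after step 1 := [1 1 2]
2 | fire a3 | [1 2 0]
3 | fire a2 | [1 2 0]
4 | fire a4 | [1 2 0]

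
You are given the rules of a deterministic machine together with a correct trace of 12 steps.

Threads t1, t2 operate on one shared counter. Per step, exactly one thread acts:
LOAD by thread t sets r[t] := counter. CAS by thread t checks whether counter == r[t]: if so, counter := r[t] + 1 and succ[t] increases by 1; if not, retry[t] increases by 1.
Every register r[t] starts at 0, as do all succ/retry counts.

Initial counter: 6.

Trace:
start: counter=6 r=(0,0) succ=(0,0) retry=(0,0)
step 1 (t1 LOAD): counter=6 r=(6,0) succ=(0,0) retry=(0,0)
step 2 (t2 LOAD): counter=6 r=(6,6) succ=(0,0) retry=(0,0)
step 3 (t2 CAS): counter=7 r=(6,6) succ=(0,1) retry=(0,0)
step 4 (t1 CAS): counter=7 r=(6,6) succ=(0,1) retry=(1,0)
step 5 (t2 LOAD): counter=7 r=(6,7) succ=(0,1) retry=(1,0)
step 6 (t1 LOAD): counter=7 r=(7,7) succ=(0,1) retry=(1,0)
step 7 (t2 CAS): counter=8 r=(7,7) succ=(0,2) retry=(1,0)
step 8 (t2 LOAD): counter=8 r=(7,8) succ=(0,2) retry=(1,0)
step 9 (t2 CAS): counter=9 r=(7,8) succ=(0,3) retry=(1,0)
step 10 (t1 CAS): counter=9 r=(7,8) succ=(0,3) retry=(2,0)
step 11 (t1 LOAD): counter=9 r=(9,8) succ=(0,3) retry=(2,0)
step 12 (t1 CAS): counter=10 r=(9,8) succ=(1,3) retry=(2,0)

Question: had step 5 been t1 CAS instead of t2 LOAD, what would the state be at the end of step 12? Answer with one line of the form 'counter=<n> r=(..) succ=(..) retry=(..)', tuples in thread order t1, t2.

(re-executing from step 5 with the substitution; state before step 5: counter=7 r=(6,6) succ=(0,1) retry=(1,0))
step 5 (t1 CAS): counter=7 r=(6,6) succ=(0,1) retry=(2,0)
step 6 (t1 LOAD): counter=7 r=(7,6) succ=(0,1) retry=(2,0)
step 7 (t2 CAS): counter=7 r=(7,6) succ=(0,1) retry=(2,1)
step 8 (t2 LOAD): counter=7 r=(7,7) succ=(0,1) retry=(2,1)
step 9 (t2 CAS): counter=8 r=(7,7) succ=(0,2) retry=(2,1)
step 10 (t1 CAS): counter=8 r=(7,7) succ=(0,2) retry=(3,1)
step 11 (t1 LOAD): counter=8 r=(8,7) succ=(0,2) retry=(3,1)
step 12 (t1 CAS): counter=9 r=(8,7) succ=(1,2) retry=(3,1)

counter=9 r=(8,7) succ=(1,2) retry=(3,1)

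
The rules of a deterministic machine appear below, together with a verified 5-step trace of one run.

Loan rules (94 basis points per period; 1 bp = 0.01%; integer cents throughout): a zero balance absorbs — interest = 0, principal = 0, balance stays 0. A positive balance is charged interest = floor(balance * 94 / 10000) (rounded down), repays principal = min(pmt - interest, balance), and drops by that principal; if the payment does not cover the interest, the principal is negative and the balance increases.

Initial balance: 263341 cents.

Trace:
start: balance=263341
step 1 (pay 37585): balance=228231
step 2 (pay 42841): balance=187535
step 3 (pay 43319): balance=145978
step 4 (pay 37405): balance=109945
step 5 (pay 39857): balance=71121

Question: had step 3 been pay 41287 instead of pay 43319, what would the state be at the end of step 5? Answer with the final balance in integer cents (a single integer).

73191

(re-executing from step 3 with the substitution; state before step 3: balance=187535)
step 3 (pay 41287): balance=148010
step 4 (pay 37405): balance=111996
step 5 (pay 39857): balance=73191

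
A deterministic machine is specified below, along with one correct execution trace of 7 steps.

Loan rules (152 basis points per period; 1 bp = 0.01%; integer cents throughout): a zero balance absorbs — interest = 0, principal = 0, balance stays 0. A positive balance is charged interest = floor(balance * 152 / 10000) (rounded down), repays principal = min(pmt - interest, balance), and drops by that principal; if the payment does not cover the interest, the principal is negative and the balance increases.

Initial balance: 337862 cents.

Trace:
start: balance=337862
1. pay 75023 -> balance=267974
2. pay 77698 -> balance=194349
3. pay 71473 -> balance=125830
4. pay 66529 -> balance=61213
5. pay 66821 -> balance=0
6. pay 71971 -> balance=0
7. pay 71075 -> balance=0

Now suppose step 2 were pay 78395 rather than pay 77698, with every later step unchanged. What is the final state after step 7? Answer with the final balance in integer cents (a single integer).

(re-executing from step 2 with the substitution; state before step 2: balance=267974)
2. pay 78395 -> balance=193652
3. pay 71473 -> balance=125122
4. pay 66529 -> balance=60494
5. pay 66821 -> balance=0
6. pay 71971 -> balance=0
7. pay 71075 -> balance=0

0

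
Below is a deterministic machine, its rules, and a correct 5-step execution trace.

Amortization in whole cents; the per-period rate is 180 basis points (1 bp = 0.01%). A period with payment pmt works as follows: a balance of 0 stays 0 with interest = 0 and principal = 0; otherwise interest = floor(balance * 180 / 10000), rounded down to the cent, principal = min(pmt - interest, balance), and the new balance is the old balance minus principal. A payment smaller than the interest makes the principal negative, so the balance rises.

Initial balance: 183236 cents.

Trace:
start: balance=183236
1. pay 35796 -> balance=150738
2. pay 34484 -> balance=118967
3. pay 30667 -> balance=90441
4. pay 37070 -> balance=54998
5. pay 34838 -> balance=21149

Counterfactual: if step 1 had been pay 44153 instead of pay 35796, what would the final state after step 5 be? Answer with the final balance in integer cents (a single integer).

(re-executing from step 1 with the substitution; state before step 1: balance=183236)
1. pay 44153 -> balance=142381
2. pay 34484 -> balance=110459
3. pay 30667 -> balance=81780
4. pay 37070 -> balance=46182
5. pay 34838 -> balance=12175

12175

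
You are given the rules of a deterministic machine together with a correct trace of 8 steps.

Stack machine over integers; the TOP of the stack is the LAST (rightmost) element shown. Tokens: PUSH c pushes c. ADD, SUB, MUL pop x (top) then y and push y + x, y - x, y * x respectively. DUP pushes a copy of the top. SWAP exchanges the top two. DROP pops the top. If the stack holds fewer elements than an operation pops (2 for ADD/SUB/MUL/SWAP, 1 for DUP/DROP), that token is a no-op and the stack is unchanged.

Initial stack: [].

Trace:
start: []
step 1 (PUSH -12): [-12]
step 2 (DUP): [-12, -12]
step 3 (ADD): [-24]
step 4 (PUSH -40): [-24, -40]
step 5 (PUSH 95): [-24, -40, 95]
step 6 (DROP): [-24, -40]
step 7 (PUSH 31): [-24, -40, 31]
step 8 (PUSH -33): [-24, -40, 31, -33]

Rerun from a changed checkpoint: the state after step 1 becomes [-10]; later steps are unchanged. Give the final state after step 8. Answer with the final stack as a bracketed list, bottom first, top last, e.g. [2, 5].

state after step 1 := [-10]
step 2 (DUP): [-10, -10]
step 3 (ADD): [-20]
step 4 (PUSH -40): [-20, -40]
step 5 (PUSH 95): [-20, -40, 95]
step 6 (DROP): [-20, -40]
step 7 (PUSH 31): [-20, -40, 31]
step 8 (PUSH -33): [-20, -40, 31, -33]

[-20, -40, 31, -33]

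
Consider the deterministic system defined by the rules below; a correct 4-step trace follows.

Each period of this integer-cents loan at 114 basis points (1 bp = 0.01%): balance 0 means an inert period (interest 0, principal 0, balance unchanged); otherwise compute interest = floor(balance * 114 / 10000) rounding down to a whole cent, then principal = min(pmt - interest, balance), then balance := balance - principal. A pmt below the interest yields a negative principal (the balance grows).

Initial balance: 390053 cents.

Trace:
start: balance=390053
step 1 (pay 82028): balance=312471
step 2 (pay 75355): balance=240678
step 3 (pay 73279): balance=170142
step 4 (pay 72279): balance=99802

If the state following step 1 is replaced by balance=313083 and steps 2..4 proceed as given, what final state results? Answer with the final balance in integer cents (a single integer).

state after step 1 := balance=313083
step 2 (pay 75355): balance=241297
step 3 (pay 73279): balance=170768
step 4 (pay 72279): balance=100435

100435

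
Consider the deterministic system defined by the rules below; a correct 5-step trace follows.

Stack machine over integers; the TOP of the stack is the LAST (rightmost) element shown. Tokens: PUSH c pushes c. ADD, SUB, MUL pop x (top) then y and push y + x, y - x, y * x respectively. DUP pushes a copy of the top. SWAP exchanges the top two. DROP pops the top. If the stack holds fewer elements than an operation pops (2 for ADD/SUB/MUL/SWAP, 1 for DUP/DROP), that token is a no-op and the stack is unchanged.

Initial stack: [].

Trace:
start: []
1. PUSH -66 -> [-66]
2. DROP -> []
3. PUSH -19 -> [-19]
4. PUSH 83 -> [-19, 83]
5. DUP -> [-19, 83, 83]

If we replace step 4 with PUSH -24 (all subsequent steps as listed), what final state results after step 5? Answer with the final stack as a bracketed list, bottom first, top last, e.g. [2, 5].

[-19, -24, -24]

(re-executing from step 4 with the substitution; state before step 4: [-19])
4. PUSH -24 -> [-19, -24]
5. DUP -> [-19, -24, -24]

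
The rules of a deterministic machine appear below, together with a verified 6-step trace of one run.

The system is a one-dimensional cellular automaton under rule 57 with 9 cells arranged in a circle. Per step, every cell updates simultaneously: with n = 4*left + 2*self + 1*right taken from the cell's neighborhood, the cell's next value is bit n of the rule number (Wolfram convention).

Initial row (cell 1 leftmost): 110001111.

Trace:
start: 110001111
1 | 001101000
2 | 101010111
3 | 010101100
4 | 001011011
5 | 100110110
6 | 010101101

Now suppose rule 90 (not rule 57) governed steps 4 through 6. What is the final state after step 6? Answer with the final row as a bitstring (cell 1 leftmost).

(re-executing steps 4..6 under rule 90; state before step 4: 010101100)
4 | 100001110
5 | 010011010
6 | 101111001

101111001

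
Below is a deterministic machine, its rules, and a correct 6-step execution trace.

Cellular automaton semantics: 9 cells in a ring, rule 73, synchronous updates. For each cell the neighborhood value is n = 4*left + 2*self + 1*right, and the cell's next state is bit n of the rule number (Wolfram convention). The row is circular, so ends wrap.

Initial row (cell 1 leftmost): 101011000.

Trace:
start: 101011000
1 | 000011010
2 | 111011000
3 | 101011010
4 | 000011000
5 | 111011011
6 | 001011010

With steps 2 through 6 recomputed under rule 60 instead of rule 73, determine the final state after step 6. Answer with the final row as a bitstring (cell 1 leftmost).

(re-executing steps 2..6 under rule 60; state before step 2: 000011010)
2 | 000010111
3 | 100011100
4 | 110010010
5 | 101011011
6 | 011110110

011110110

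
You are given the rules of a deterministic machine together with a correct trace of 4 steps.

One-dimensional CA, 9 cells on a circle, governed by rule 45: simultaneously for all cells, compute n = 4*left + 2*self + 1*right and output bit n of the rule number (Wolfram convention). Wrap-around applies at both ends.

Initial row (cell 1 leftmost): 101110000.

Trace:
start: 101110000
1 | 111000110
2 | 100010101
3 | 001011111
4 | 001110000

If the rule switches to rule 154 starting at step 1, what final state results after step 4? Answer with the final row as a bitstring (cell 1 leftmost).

100001011

(re-executing steps 1..4 under rule 154; state before step 1: 101110000)
1 | 001101001
2 | 111000110
3 | 110101100
4 | 100001011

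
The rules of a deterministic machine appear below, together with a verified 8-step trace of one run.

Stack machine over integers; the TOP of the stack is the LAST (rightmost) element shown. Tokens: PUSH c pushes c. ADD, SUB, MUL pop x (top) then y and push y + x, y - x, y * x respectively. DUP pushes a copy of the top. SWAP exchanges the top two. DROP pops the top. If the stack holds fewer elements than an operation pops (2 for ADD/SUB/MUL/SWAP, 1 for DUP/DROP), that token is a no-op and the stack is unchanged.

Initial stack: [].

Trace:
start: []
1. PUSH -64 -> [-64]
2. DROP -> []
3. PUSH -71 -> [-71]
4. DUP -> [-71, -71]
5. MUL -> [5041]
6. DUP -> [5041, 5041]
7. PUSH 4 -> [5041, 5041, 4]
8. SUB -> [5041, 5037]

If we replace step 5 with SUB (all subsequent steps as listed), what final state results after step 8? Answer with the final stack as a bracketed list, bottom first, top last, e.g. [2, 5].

[0, -4]

(re-executing from step 5 with the substitution; state before step 5: [-71, -71])
5. SUB -> [0]
6. DUP -> [0, 0]
7. PUSH 4 -> [0, 0, 4]
8. SUB -> [0, -4]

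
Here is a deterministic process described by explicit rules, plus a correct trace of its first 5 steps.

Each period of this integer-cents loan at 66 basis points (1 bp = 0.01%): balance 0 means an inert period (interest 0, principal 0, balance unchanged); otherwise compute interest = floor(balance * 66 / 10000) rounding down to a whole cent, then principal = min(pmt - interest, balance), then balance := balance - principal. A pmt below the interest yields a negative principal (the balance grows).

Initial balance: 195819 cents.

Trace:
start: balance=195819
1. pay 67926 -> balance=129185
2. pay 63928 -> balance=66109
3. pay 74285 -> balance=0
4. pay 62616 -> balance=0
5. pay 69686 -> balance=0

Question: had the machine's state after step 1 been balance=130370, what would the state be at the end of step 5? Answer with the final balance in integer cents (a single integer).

0

state after step 1 := balance=130370
2. pay 63928 -> balance=67302
3. pay 74285 -> balance=0
4. pay 62616 -> balance=0
5. pay 69686 -> balance=0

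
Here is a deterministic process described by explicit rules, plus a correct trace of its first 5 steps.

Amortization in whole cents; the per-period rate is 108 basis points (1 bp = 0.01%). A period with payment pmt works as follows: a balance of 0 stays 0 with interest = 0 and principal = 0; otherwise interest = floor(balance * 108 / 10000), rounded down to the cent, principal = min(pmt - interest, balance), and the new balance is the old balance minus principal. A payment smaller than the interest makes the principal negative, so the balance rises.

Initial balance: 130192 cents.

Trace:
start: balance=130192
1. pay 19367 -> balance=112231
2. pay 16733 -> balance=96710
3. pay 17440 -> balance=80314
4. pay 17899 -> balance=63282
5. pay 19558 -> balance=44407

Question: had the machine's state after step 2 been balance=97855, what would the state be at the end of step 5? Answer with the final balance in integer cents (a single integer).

45589

state after step 2 := balance=97855
3. pay 17440 -> balance=81471
4. pay 17899 -> balance=64451
5. pay 19558 -> balance=45589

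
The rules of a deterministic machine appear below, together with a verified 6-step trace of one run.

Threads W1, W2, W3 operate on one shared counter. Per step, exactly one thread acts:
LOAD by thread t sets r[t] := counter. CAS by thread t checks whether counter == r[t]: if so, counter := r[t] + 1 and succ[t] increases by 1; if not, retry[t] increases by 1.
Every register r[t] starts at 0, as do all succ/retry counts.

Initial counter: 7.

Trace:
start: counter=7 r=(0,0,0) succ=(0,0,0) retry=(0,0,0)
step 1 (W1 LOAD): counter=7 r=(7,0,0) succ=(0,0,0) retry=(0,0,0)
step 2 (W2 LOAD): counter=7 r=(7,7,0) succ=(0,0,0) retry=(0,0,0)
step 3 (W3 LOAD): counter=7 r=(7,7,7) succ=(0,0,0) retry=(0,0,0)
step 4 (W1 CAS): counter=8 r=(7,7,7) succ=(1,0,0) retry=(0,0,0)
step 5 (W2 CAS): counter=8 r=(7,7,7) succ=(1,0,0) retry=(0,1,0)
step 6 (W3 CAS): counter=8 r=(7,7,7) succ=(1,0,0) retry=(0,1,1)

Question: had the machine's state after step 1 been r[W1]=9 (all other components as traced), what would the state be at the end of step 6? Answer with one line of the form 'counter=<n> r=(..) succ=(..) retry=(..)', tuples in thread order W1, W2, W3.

state after step 1 := counter=7 r=(9,0,0) succ=(0,0,0) retry=(0,0,0)
step 2 (W2 LOAD): counter=7 r=(9,7,0) succ=(0,0,0) retry=(0,0,0)
step 3 (W3 LOAD): counter=7 r=(9,7,7) succ=(0,0,0) retry=(0,0,0)
step 4 (W1 CAS): counter=7 r=(9,7,7) succ=(0,0,0) retry=(1,0,0)
step 5 (W2 CAS): counter=8 r=(9,7,7) succ=(0,1,0) retry=(1,0,0)
step 6 (W3 CAS): counter=8 r=(9,7,7) succ=(0,1,0) retry=(1,0,1)

counter=8 r=(9,7,7) succ=(0,1,0) retry=(1,0,1)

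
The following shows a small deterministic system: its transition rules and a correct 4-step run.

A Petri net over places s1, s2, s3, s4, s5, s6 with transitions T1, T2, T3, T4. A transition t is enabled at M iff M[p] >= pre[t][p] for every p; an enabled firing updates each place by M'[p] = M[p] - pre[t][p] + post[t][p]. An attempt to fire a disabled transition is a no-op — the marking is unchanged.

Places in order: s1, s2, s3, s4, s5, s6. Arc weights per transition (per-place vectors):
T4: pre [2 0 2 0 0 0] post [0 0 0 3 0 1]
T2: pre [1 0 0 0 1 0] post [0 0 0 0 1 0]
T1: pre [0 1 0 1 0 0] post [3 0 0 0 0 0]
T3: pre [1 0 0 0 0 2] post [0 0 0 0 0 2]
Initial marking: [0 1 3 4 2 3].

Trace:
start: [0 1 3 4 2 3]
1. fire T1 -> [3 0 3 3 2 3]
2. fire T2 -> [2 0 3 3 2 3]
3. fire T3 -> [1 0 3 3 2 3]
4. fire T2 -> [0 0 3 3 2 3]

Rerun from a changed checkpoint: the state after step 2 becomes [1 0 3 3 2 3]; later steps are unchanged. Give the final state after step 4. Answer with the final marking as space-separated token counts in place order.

state after step 2 := [1 0 3 3 2 3]
3. fire T3 -> [0 0 3 3 2 3]
4. fire T2 -> [0 0 3 3 2 3]

0 0 3 3 2 3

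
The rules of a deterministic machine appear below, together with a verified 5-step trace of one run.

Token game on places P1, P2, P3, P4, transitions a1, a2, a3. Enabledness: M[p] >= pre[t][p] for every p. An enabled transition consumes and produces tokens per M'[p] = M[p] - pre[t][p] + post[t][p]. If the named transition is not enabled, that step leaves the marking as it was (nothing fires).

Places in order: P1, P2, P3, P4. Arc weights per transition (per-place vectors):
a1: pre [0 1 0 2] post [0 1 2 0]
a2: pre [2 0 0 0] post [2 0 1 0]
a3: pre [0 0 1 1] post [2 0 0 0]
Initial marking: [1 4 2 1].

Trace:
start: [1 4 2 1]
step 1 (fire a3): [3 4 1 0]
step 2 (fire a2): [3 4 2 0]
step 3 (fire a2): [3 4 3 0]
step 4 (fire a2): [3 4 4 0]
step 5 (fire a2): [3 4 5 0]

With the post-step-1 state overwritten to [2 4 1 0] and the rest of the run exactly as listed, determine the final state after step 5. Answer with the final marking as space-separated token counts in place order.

state after step 1 := [2 4 1 0]
step 2 (fire a2): [2 4 2 0]
step 3 (fire a2): [2 4 3 0]
step 4 (fire a2): [2 4 4 0]
step 5 (fire a2): [2 4 5 0]

2 4 5 0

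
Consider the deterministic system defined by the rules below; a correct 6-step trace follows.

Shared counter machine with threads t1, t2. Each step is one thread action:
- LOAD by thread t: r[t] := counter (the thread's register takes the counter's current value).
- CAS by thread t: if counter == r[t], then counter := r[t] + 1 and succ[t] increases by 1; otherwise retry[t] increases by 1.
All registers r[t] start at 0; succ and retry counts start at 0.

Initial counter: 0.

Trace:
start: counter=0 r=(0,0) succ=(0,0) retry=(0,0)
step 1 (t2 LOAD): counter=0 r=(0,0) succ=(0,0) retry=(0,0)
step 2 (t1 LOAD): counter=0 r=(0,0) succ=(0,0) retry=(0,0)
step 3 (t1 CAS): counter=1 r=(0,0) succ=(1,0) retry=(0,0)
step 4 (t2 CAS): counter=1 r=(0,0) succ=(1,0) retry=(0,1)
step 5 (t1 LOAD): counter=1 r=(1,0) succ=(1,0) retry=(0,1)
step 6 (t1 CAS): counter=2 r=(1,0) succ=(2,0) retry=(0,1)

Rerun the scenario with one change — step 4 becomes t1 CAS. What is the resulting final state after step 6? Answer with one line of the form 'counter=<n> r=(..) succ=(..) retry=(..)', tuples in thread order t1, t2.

counter=2 r=(1,0) succ=(2,0) retry=(1,0)

(re-executing from step 4 with the substitution; state before step 4: counter=1 r=(0,0) succ=(1,0) retry=(0,0))
step 4 (t1 CAS): counter=1 r=(0,0) succ=(1,0) retry=(1,0)
step 5 (t1 LOAD): counter=1 r=(1,0) succ=(1,0) retry=(1,0)
step 6 (t1 CAS): counter=2 r=(1,0) succ=(2,0) retry=(1,0)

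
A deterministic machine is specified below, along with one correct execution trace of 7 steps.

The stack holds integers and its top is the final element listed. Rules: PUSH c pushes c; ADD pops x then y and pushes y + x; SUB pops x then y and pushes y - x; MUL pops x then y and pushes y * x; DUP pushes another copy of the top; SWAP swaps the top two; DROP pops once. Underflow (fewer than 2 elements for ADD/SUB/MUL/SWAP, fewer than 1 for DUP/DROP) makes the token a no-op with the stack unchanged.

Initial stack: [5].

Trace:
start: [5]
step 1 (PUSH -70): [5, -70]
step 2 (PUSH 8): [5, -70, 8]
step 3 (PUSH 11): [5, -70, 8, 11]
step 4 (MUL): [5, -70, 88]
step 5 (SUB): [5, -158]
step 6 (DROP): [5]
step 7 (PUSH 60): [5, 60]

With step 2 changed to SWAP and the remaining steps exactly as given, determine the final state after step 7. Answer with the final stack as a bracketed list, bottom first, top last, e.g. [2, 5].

[60]

(re-executing from step 2 with the substitution; state before step 2: [5, -70])
step 2 (SWAP): [-70, 5]
step 3 (PUSH 11): [-70, 5, 11]
step 4 (MUL): [-70, 55]
step 5 (SUB): [-125]
step 6 (DROP): []
step 7 (PUSH 60): [60]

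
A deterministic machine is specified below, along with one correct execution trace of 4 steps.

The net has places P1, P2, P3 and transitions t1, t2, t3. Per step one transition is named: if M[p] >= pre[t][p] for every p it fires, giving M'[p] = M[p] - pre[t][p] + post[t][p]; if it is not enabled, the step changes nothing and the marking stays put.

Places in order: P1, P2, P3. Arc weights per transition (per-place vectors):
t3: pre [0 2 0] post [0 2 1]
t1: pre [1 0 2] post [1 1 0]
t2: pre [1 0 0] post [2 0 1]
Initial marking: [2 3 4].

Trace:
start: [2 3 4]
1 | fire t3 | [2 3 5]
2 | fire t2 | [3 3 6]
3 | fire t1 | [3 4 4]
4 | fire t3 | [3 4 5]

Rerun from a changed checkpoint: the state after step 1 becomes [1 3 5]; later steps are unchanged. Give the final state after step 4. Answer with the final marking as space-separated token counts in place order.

2 4 5

state after step 1 := [1 3 5]
2 | fire t2 | [2 3 6]
3 | fire t1 | [2 4 4]
4 | fire t3 | [2 4 5]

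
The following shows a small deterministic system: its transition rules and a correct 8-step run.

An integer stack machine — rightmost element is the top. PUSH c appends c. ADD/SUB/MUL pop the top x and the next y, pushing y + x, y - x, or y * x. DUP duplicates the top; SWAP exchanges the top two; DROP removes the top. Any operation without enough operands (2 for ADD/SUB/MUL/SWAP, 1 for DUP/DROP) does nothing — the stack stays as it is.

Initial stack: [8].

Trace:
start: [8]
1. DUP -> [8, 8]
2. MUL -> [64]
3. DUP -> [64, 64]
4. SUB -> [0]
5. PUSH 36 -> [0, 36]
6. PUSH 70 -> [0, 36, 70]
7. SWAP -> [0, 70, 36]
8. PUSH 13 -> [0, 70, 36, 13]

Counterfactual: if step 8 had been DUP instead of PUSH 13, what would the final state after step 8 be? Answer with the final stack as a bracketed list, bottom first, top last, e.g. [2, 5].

(re-executing from step 8 with the substitution; state before step 8: [0, 70, 36])
8. DUP -> [0, 70, 36, 36]

[0, 70, 36, 36]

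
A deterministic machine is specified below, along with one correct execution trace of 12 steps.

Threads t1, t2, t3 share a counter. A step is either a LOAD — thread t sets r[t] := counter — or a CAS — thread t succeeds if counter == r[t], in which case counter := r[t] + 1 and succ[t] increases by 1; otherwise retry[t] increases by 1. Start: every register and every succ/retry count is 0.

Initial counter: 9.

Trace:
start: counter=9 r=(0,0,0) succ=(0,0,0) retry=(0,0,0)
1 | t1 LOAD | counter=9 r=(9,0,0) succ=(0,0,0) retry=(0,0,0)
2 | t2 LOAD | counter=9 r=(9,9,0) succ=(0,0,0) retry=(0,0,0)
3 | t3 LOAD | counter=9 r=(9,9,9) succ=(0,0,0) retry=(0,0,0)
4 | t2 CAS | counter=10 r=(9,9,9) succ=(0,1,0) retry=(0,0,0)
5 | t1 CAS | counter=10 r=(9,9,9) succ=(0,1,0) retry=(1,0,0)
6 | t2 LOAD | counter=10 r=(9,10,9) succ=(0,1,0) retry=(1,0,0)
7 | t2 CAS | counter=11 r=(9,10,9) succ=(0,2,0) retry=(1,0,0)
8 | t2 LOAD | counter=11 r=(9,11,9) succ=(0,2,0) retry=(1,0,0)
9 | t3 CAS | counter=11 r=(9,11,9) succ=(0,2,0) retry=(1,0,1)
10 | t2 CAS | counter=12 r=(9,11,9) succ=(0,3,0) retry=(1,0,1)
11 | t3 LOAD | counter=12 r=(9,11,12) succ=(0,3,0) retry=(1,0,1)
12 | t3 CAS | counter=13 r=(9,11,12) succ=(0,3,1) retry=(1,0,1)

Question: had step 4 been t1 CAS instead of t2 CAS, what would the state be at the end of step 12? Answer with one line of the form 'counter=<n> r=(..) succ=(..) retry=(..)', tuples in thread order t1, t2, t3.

(re-executing from step 4 with the substitution; state before step 4: counter=9 r=(9,9,9) succ=(0,0,0) retry=(0,0,0))
4 | t1 CAS | counter=10 r=(9,9,9) succ=(1,0,0) retry=(0,0,0)
5 | t1 CAS | counter=10 r=(9,9,9) succ=(1,0,0) retry=(1,0,0)
6 | t2 LOAD | counter=10 r=(9,10,9) succ=(1,0,0) retry=(1,0,0)
7 | t2 CAS | counter=11 r=(9,10,9) succ=(1,1,0) retry=(1,0,0)
8 | t2 LOAD | counter=11 r=(9,11,9) succ=(1,1,0) retry=(1,0,0)
9 | t3 CAS | counter=11 r=(9,11,9) succ=(1,1,0) retry=(1,0,1)
10 | t2 CAS | counter=12 r=(9,11,9) succ=(1,2,0) retry=(1,0,1)
11 | t3 LOAD | counter=12 r=(9,11,12) succ=(1,2,0) retry=(1,0,1)
12 | t3 CAS | counter=13 r=(9,11,12) succ=(1,2,1) retry=(1,0,1)

counter=13 r=(9,11,12) succ=(1,2,1) retry=(1,0,1)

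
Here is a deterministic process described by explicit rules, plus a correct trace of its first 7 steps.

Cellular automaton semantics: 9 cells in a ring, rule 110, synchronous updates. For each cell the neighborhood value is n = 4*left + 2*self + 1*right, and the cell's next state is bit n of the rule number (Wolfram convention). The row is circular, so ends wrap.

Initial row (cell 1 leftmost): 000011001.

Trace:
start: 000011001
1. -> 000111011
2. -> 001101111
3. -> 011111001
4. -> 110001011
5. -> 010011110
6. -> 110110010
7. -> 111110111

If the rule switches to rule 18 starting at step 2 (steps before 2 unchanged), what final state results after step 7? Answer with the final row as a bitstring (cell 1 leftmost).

(re-executing steps 2..7 under rule 18; state before step 2: 000111011)
2. -> 101000000
3. -> 000100001
4. -> 101010010
5. -> 000001100
6. -> 000010010
7. -> 000101101

000101101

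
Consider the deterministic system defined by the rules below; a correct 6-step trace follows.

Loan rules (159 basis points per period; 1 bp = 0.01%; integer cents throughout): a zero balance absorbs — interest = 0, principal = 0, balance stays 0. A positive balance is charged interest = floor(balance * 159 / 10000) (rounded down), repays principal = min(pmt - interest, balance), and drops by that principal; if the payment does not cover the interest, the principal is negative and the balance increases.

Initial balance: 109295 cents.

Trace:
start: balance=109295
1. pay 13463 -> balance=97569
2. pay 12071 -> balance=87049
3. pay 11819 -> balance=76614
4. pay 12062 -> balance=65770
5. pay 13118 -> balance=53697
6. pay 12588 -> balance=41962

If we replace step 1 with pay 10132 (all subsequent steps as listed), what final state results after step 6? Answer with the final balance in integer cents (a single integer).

45566

(re-executing from step 1 with the substitution; state before step 1: balance=109295)
1. pay 10132 -> balance=100900
2. pay 12071 -> balance=90433
3. pay 11819 -> balance=80051
4. pay 12062 -> balance=69261
5. pay 13118 -> balance=57244
6. pay 12588 -> balance=45566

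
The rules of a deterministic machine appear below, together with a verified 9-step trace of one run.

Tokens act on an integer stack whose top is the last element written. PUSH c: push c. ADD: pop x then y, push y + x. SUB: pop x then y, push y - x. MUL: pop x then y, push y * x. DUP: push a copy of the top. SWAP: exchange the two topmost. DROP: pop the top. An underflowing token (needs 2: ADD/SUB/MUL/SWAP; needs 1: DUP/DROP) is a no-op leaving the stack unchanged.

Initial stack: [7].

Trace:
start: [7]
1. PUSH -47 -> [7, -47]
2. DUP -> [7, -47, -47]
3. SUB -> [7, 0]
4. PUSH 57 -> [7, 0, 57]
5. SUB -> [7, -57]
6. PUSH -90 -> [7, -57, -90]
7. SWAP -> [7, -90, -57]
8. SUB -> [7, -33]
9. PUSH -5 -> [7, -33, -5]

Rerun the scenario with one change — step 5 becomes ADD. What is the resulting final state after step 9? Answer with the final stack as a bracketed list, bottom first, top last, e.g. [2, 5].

[7, -147, -5]

(re-executing from step 5 with the substitution; state before step 5: [7, 0, 57])
5. ADD -> [7, 57]
6. PUSH -90 -> [7, 57, -90]
7. SWAP -> [7, -90, 57]
8. SUB -> [7, -147]
9. PUSH -5 -> [7, -147, -5]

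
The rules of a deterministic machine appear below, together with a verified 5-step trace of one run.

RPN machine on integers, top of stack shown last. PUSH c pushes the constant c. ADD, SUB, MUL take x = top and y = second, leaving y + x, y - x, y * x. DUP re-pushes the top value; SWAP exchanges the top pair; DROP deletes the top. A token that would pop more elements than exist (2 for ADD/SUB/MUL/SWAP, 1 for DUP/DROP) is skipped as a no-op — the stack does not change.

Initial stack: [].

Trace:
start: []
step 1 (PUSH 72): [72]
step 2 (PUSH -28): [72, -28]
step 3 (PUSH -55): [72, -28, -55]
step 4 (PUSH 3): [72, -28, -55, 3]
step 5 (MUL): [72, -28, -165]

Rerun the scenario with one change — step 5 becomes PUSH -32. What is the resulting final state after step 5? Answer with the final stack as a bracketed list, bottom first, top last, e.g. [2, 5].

(re-executing from step 5 with the substitution; state before step 5: [72, -28, -55, 3])
step 5 (PUSH -32): [72, -28, -55, 3, -32]

[72, -28, -55, 3, -32]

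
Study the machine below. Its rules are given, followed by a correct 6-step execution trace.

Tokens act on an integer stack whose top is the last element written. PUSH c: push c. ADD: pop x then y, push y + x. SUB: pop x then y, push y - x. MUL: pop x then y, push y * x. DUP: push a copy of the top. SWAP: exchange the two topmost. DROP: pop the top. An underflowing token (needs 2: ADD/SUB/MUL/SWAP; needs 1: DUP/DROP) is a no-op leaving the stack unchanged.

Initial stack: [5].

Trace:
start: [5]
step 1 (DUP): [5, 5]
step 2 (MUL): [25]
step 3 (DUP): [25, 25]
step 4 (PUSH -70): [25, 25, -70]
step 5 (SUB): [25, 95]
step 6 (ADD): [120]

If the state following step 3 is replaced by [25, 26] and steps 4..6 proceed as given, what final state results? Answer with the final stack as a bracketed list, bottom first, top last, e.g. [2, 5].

[121]

state after step 3 := [25, 26]
step 4 (PUSH -70): [25, 26, -70]
step 5 (SUB): [25, 96]
step 6 (ADD): [121]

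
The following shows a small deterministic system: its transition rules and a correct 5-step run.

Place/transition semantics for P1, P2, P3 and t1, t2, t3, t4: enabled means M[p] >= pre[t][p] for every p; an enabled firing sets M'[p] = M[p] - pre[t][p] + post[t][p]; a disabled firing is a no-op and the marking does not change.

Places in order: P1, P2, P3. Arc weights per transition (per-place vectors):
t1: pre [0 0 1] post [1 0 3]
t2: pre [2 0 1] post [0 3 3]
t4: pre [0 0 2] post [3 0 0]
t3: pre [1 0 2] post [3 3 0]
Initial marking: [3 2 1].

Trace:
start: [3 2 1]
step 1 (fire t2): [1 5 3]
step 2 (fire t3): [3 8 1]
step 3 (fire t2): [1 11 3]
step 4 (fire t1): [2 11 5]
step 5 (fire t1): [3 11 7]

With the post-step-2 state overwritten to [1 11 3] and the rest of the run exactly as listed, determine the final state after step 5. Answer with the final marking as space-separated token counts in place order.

state after step 2 := [1 11 3]
step 3 (fire t2): [1 11 3]
step 4 (fire t1): [2 11 5]
step 5 (fire t1): [3 11 7]

3 11 7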